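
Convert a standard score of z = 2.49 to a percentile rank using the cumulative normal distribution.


CDF(z) = 0.5 * (1 + erf(z/sqrt(2)))
erf(1.7607) = 0.9872
CDF = 0.9936
Percentile rank = 0.9936 * 100 = 99.36

99.36


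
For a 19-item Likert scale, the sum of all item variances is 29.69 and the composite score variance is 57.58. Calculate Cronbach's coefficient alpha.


alpha = (k/(k-1)) * (1 - sum(si^2)/s_total^2)
= (19/18) * (1 - 29.69/57.58)
alpha = 0.5113

0.5113


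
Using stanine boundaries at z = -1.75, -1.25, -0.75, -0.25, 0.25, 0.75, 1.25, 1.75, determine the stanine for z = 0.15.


Stanine boundaries: [-1.75, -1.25, -0.75, -0.25, 0.25, 0.75, 1.25, 1.75]
z = 0.15
Check each boundary:
  z >= -1.75 -> could be stanine 2
  z >= -1.25 -> could be stanine 3
  z >= -0.75 -> could be stanine 4
  z >= -0.25 -> could be stanine 5
  z < 0.25
  z < 0.75
  z < 1.25
  z < 1.75
Highest qualifying boundary gives stanine = 5

5


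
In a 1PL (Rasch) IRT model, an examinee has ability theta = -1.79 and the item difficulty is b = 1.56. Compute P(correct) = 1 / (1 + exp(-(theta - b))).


theta - b = -1.79 - 1.56 = -3.35
exp(-(theta - b)) = exp(3.35) = 28.5027
P = 1 / (1 + 28.5027)
P = 0.0339

0.0339


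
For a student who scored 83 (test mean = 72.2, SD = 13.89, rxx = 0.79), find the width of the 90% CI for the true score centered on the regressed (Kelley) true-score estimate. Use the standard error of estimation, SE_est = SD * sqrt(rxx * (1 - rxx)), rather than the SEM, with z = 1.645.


True score estimate = 0.79*83 + 0.21*72.2 = 80.732
SE_est = SD * sqrt(rxx * (1 - rxx)) = 13.89 * sqrt(0.79 * 0.21) = 13.89 * sqrt(0.1659) = 5.657511
CI = T_est +/- z * SE_est, so width = 2 * z * SE_est = 2 * 1.645 * 5.657511
Width = 18.6132

18.6132


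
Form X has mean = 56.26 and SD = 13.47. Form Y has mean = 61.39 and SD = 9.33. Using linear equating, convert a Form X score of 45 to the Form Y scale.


slope = SD_Y / SD_X = 9.33 / 13.47 ~ 0.6927
intercept = mean_Y - slope * mean_X = 61.39 - (9.33 / 13.47) * 56.26 ~ 22.4215
Y = slope * X + intercept. To avoid rounding drift from the rounded slope/intercept, evaluate the equivalent form Y = mean_Y + SD_Y * (X - mean_X) / SD_X at full precision:
Y = 61.39 + 9.33 * (45 - 56.26) / 13.47
Y = 61.39 - 9.33 * 11.26 / 13.47
Y = 61.39 - 105.0558 / 13.47
Y = 61.39 - 7.7992
Y = 53.5908

53.5908


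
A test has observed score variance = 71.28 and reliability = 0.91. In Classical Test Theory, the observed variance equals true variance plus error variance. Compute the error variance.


var_true = rxx * var_obs = 0.91 * 71.28 = 64.8648
var_error = var_obs - var_true
var_error = 71.28 - 64.8648
var_error = 6.4152

6.4152


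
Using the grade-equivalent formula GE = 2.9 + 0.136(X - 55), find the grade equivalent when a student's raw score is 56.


raw - median = 56 - 55 = 1
slope * diff = 0.136 * 1 = 0.136
GE = 2.9 + 0.136
GE = 3.036

3.036


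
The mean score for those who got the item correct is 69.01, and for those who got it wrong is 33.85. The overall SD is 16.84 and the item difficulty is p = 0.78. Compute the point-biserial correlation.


q = 1 - p = 0.22
rpb = ((M1 - M0) / SD) * sqrt(p * q)
rpb = ((69.01 - 33.85) / 16.84) * sqrt(0.78 * 0.22)
rpb = 0.8649

0.8649


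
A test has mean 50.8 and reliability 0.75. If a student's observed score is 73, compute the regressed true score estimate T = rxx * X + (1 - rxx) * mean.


T_est = rxx * X + (1 - rxx) * mean
T_est = 0.75 * 73 + 0.25 * 50.8
T_est = 54.75 + 12.7
T_est = 67.45

67.45


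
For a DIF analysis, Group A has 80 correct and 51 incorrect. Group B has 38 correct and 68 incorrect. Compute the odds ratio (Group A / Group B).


Odds_A = 80/51 = 1.5686
Odds_B = 38/68 = 0.5588
OR = Odds_A / Odds_B = 1.5686 / 0.5588
Exactly, OR = (80 * 68) / (51 * 38) = 5440 / 1938
OR = 2.807

2.807


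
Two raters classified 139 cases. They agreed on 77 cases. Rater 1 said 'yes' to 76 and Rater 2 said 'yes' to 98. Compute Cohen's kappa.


P_o = 77/139 = 0.553957
P_e = (76*98 + 63*41) / 19321 = 0.519176
kappa = (P_o - P_e) / (1 - P_e)
kappa = (0.553957 - 0.519176) / (1 - 0.519176)
kappa = 0.0723

0.0723


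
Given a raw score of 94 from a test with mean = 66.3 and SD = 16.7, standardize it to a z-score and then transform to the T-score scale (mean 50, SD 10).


z = (X - mean) / SD = (94 - 66.3) / 16.7
z = 27.7 / 16.7
z = 1.6587
T-score = T = 50 + 10z
Carry z at full precision (z = 27.7 / 16.7) into the conversion:
T-score = 50 + 10 * (27.7 / 16.7) = 50 + 277 / 16.7
T-score = 50 + 16.5868
T-score = 66.5868

66.5868


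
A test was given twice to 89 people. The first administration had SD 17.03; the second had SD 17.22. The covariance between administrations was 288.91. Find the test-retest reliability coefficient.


r = cov(X,Y) / (SD_X * SD_Y)
r = 288.91 / (17.03 * 17.22)
r = 288.91 / 293.2566
r = 0.9852

0.9852


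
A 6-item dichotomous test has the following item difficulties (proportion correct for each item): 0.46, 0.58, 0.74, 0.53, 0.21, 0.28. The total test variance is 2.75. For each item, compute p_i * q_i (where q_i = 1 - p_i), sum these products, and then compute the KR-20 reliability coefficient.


For each item, compute p_i * q_i:
  Item 1: 0.46 * 0.54 = 0.2484
  Item 2: 0.58 * 0.42 = 0.2436
  Item 3: 0.74 * 0.26 = 0.1924
  Item 4: 0.53 * 0.47 = 0.2491
  Item 5: 0.21 * 0.79 = 0.1659
  Item 6: 0.28 * 0.72 = 0.2016
Sum(p_i * q_i) = 0.2484 + 0.2436 + 0.1924 + 0.2491 + 0.1659 + 0.2016 = 1.301
KR-20 = (k/(k-1)) * (1 - Sum(p_i*q_i) / Var_total)
= (6/5) * (1 - 1.301/2.75)
= 1.2 * 0.5269
KR-20 = 0.6323

0.6323


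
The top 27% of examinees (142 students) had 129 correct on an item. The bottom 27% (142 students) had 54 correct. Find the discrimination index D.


p_upper = 129/142 = 0.9085
p_lower = 54/142 = 0.3803
D = 0.9085 - 0.3803 = 0.5282

0.5282


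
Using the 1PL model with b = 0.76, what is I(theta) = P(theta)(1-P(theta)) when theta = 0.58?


P = 1/(1+exp(-(0.58-0.76))) = 0.4551
I = P*(1-P) = 0.4551 * 0.5449
I = 0.248

0.248


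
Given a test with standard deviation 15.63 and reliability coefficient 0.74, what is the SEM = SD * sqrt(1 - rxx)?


SEM = SD * sqrt(1 - rxx)
SEM = 15.63 * sqrt(1 - 0.74)
SEM = 15.63 * sqrt(0.26) = 15.63 * 0.509902
SEM = 7.9698

7.9698


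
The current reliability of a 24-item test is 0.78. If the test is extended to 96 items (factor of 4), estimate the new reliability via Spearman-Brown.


r_new = (n * rxx) / (1 + (n-1) * rxx)
r_new = (4 * 0.78) / (1 + 3 * 0.78)
r_new = 3.12 / 3.34
r_new = 0.9341

0.9341


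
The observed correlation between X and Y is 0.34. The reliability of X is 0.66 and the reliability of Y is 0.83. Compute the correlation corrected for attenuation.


r_corrected = rxy / sqrt(rxx * ryy)
= 0.34 / sqrt(0.66 * 0.83)
= 0.34 / sqrt(0.5478)
= 0.34 / 0.740135
r_corrected = 0.4594

0.4594


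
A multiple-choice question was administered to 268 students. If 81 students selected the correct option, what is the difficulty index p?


Item difficulty p = number correct / total examinees
p = 81 / 268
p = 0.3022

0.3022


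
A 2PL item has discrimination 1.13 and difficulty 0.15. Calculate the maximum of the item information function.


For 2PL, max info at theta = b = 0.15
I_max = a^2 / 4 = 1.13^2 / 4
= 1.2769 / 4
I_max = 0.3192

0.3192


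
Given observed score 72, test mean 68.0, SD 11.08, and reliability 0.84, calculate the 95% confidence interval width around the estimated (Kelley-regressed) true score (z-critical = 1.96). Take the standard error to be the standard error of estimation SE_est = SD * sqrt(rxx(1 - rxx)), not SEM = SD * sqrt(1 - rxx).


True score estimate = 0.84*72 + 0.16*68.0 = 71.36
SE_est = SD * sqrt(rxx * (1 - rxx)) = 11.08 * sqrt(0.84 * 0.16) = 11.08 * sqrt(0.1344) = 4.061995
CI = T_est +/- z * SE_est, so width = 2 * z * SE_est = 2 * 1.96 * 4.061995
Width = 15.923

15.923


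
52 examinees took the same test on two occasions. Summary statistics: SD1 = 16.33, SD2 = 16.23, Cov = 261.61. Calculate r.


r = cov(X,Y) / (SD_X * SD_Y)
r = 261.61 / (16.33 * 16.23)
r = 261.61 / 265.0359
r = 0.9871

0.9871


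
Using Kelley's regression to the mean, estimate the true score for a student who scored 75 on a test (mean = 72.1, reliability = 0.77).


T_est = rxx * X + (1 - rxx) * mean
T_est = 0.77 * 75 + 0.23 * 72.1
T_est = 57.75 + 16.583
T_est = 74.333

74.333


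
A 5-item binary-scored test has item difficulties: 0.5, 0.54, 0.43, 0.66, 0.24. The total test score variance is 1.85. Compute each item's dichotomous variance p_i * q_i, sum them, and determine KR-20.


For each item, compute p_i * q_i:
  Item 1: 0.5 * 0.5 = 0.25
  Item 2: 0.54 * 0.46 = 0.2484
  Item 3: 0.43 * 0.57 = 0.2451
  Item 4: 0.66 * 0.34 = 0.2244
  Item 5: 0.24 * 0.76 = 0.1824
Sum(p_i * q_i) = 0.25 + 0.2484 + 0.2451 + 0.2244 + 0.1824 = 1.1503
KR-20 = (k/(k-1)) * (1 - Sum(p_i*q_i) / Var_total)
= (5/4) * (1 - 1.1503/1.85)
= 1.25 * 0.3782
KR-20 = 0.4728

0.4728


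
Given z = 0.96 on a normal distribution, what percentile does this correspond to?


CDF(z) = 0.5 * (1 + erf(z/sqrt(2)))
erf(0.6788) = 0.6629
CDF = 0.8315
Percentile rank = 0.8315 * 100 = 83.15

83.15


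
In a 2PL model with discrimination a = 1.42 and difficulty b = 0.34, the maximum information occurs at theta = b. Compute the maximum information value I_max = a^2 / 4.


For 2PL, max info at theta = b = 0.34
I_max = a^2 / 4 = 1.42^2 / 4
= 2.0164 / 4
I_max = 0.5041

0.5041


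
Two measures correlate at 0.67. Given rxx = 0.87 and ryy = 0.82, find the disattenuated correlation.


r_corrected = rxy / sqrt(rxx * ryy)
= 0.67 / sqrt(0.87 * 0.82)
= 0.67 / sqrt(0.7134)
= 0.67 / 0.84463
r_corrected = 0.7932

0.7932


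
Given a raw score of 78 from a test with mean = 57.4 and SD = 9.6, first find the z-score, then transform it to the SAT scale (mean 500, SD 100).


z = (X - mean) / SD = (78 - 57.4) / 9.6
z = 20.6 / 9.6
z = 2.1458
SAT-scale = SAT = 500 + 100z
Carry z at full precision (z = 20.6 / 9.6) into the conversion:
SAT-scale = 500 + 100 * (20.6 / 9.6) = 500 + 2060 / 9.6
SAT-scale = 500 + 214.5833
SAT-scale = 714.5833

714.5833


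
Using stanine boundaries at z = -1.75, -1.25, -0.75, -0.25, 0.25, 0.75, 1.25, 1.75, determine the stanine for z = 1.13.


Stanine boundaries: [-1.75, -1.25, -0.75, -0.25, 0.25, 0.75, 1.25, 1.75]
z = 1.13
Check each boundary:
  z >= -1.75 -> could be stanine 2
  z >= -1.25 -> could be stanine 3
  z >= -0.75 -> could be stanine 4
  z >= -0.25 -> could be stanine 5
  z >= 0.25 -> could be stanine 6
  z >= 0.75 -> could be stanine 7
  z < 1.25
  z < 1.75
Highest qualifying boundary gives stanine = 7

7


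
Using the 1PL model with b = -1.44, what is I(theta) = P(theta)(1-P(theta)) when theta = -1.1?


P = 1/(1+exp(-(-1.1--1.44))) = 0.5842
I = P*(1-P) = 0.5842 * 0.4158
I = 0.2429

0.2429


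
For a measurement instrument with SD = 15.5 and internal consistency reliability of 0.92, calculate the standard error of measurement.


SEM = SD * sqrt(1 - rxx)
SEM = 15.5 * sqrt(1 - 0.92)
SEM = 15.5 * sqrt(0.08) = 15.5 * 0.282843
SEM = 4.3841

4.3841


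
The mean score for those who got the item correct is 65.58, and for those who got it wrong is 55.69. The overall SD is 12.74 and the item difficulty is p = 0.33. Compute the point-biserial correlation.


q = 1 - p = 0.67
rpb = ((M1 - M0) / SD) * sqrt(p * q)
rpb = ((65.58 - 55.69) / 12.74) * sqrt(0.33 * 0.67)
rpb = 0.365

0.365


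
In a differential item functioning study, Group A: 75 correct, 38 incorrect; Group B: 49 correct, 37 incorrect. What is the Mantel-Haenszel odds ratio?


Odds_A = 75/38 = 1.9737
Odds_B = 49/37 = 1.3243
OR = Odds_A / Odds_B = 1.9737 / 1.3243
Exactly, OR = (75 * 37) / (38 * 49) = 2775 / 1862
OR = 1.4903

1.4903


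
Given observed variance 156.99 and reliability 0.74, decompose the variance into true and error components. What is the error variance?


var_true = rxx * var_obs = 0.74 * 156.99 = 116.1726
var_error = var_obs - var_true
var_error = 156.99 - 116.1726
var_error = 40.8174

40.8174


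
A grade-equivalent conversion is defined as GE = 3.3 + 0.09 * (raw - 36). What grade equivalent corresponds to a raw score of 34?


raw - median = 34 - 36 = -2
slope * diff = 0.09 * -2 = -0.18
GE = 3.3 + -0.18
GE = 3.12

3.12


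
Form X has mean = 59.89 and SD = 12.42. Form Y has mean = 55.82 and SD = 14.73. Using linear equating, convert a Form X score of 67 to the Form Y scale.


slope = SD_Y / SD_X = 14.73 / 12.42 ~ 1.186
intercept = mean_Y - slope * mean_X = 55.82 - (14.73 / 12.42) * 59.89 ~ -15.209
Y = slope * X + intercept. To avoid rounding drift from the rounded slope/intercept, evaluate the equivalent form Y = mean_Y + SD_Y * (X - mean_X) / SD_X at full precision:
Y = 55.82 + 14.73 * (67 - 59.89) / 12.42
Y = 55.82 + 14.73 * 7.11 / 12.42
Y = 55.82 + 104.7303 / 12.42
Y = 55.82 + 8.4324
Y = 64.2524

64.2524


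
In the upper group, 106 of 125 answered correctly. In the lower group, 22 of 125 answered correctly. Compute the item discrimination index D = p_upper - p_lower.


p_upper = 106/125 = 0.848
p_lower = 22/125 = 0.176
D = 0.848 - 0.176 = 0.672

0.672


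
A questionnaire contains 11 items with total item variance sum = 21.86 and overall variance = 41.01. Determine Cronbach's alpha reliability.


alpha = (k/(k-1)) * (1 - sum(si^2)/s_total^2)
= (11/10) * (1 - 21.86/41.01)
alpha = 0.5137

0.5137


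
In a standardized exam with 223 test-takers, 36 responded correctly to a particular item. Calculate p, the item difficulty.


Item difficulty p = number correct / total examinees
p = 36 / 223
p = 0.1614

0.1614


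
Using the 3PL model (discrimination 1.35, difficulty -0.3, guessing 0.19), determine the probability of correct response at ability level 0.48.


logit = 1.35*(0.48 - -0.3) = 1.053
P* = 1/(1 + exp(-1.053)) = 0.7414
P = 0.19 + (1 - 0.19) * 0.7414
P = 0.7905

0.7905


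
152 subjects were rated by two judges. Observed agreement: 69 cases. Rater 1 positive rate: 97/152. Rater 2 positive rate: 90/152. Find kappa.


P_o = 69/152 = 0.453947
P_e = (97*90 + 55*62) / 23104 = 0.52545
kappa = (P_o - P_e) / (1 - P_e)
kappa = (0.453947 - 0.52545) / (1 - 0.52545)
kappa = -0.1507

-0.1507


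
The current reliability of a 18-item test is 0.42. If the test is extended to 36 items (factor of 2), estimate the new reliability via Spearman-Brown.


r_new = (n * rxx) / (1 + (n-1) * rxx)
r_new = (2 * 0.42) / (1 + 1 * 0.42)
r_new = 0.84 / 1.42
r_new = 0.5915

0.5915


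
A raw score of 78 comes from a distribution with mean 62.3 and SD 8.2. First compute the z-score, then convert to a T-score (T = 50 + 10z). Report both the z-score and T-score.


z = (X - mean) / SD = (78 - 62.3) / 8.2
z = 15.7 / 8.2
z = 1.9146
T-score = T = 50 + 10z
Carry z at full precision (z = 15.7 / 8.2) into the conversion:
T-score = 50 + 10 * (15.7 / 8.2) = 50 + 157 / 8.2
T-score = 50 + 19.1463
T-score = 69.1463

69.1463


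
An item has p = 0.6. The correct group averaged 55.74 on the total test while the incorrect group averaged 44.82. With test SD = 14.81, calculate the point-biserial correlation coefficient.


q = 1 - p = 0.4
rpb = ((M1 - M0) / SD) * sqrt(p * q)
rpb = ((55.74 - 44.82) / 14.81) * sqrt(0.6 * 0.4)
rpb = 0.3612

0.3612


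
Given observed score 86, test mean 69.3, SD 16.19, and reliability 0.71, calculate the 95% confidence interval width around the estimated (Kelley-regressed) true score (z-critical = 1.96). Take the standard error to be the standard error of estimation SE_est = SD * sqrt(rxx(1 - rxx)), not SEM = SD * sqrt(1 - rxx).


True score estimate = 0.71*86 + 0.29*69.3 = 81.157
SE_est = SD * sqrt(rxx * (1 - rxx)) = 16.19 * sqrt(0.71 * 0.29) = 16.19 * sqrt(0.2059) = 7.346408
CI = T_est +/- z * SE_est, so width = 2 * z * SE_est = 2 * 1.96 * 7.346408
Width = 28.7979

28.7979


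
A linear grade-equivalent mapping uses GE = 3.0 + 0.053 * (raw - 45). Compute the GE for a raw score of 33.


raw - median = 33 - 45 = -12
slope * diff = 0.053 * -12 = -0.636
GE = 3.0 + -0.636
GE = 2.364

2.364


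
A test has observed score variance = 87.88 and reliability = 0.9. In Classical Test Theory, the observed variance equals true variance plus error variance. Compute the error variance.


var_true = rxx * var_obs = 0.9 * 87.88 = 79.092
var_error = var_obs - var_true
var_error = 87.88 - 79.092
var_error = 8.788

8.788


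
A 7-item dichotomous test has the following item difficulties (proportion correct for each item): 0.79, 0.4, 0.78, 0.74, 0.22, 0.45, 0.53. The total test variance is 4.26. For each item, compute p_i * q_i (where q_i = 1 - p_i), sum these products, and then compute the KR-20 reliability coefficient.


For each item, compute p_i * q_i:
  Item 1: 0.79 * 0.21 = 0.1659
  Item 2: 0.4 * 0.6 = 0.24
  Item 3: 0.78 * 0.22 = 0.1716
  Item 4: 0.74 * 0.26 = 0.1924
  Item 5: 0.22 * 0.78 = 0.1716
  Item 6: 0.45 * 0.55 = 0.2475
  Item 7: 0.53 * 0.47 = 0.2491
Sum(p_i * q_i) = 0.1659 + 0.24 + 0.1716 + 0.1924 + 0.1716 + 0.2475 + 0.2491 = 1.4381
KR-20 = (k/(k-1)) * (1 - Sum(p_i*q_i) / Var_total)
= (7/6) * (1 - 1.4381/4.26)
= 1.1667 * 0.6624
KR-20 = 0.7728

0.7728


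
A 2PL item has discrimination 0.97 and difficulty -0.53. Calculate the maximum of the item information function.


For 2PL, max info at theta = b = -0.53
I_max = a^2 / 4 = 0.97^2 / 4
= 0.9409 / 4
I_max = 0.2352

0.2352


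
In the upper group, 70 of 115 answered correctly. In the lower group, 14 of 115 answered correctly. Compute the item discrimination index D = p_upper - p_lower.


p_upper = 70/115 = 0.6087
p_lower = 14/115 = 0.1217
D = 0.6087 - 0.1217 = 0.487

0.487


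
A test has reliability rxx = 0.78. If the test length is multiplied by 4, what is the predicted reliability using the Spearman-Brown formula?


r_new = (n * rxx) / (1 + (n-1) * rxx)
r_new = (4 * 0.78) / (1 + 3 * 0.78)
r_new = 3.12 / 3.34
r_new = 0.9341

0.9341


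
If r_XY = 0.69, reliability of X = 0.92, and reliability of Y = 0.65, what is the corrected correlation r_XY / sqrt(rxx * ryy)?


r_corrected = rxy / sqrt(rxx * ryy)
= 0.69 / sqrt(0.92 * 0.65)
= 0.69 / sqrt(0.598)
= 0.69 / 0.773305
r_corrected = 0.8923

0.8923


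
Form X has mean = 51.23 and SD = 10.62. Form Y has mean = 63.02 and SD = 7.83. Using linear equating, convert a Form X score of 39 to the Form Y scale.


slope = SD_Y / SD_X = 7.83 / 10.62 ~ 0.7373
intercept = mean_Y - slope * mean_X = 63.02 - (7.83 / 10.62) * 51.23 ~ 25.2487
Y = slope * X + intercept. To avoid rounding drift from the rounded slope/intercept, evaluate the equivalent form Y = mean_Y + SD_Y * (X - mean_X) / SD_X at full precision:
Y = 63.02 + 7.83 * (39 - 51.23) / 10.62
Y = 63.02 - 7.83 * 12.23 / 10.62
Y = 63.02 - 95.7609 / 10.62
Y = 63.02 - 9.017
Y = 54.003

54.003


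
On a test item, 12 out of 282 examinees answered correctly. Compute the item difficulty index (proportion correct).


Item difficulty p = number correct / total examinees
p = 12 / 282
p = 0.0426

0.0426


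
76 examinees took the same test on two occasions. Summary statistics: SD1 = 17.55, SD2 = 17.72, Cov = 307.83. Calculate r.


r = cov(X,Y) / (SD_X * SD_Y)
r = 307.83 / (17.55 * 17.72)
r = 307.83 / 310.986
r = 0.9899

0.9899


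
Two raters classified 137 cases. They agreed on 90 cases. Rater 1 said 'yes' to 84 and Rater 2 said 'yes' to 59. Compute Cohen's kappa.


P_o = 90/137 = 0.656934
P_e = (84*59 + 53*78) / 18769 = 0.484309
kappa = (P_o - P_e) / (1 - P_e)
kappa = (0.656934 - 0.484309) / (1 - 0.484309)
kappa = 0.3347

0.3347


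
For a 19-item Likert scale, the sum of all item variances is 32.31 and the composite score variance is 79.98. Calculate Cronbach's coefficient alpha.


alpha = (k/(k-1)) * (1 - sum(si^2)/s_total^2)
= (19/18) * (1 - 32.31/79.98)
alpha = 0.6291

0.6291


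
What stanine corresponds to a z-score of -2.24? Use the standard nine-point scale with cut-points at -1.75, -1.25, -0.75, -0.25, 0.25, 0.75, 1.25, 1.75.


Stanine boundaries: [-1.75, -1.25, -0.75, -0.25, 0.25, 0.75, 1.25, 1.75]
z = -2.24
Check each boundary:
  z < -1.75
  z < -1.25
  z < -0.75
  z < -0.25
  z < 0.25
  z < 0.75
  z < 1.25
  z < 1.75
Highest qualifying boundary gives stanine = 1

1


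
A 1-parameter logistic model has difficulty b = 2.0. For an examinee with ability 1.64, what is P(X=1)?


theta - b = 1.64 - 2.0 = -0.36
exp(-(theta - b)) = exp(0.36) = 1.4333
P = 1 / (1 + 1.4333)
P = 0.411

0.411


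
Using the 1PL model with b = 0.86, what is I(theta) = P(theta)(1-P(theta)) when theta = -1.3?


P = 1/(1+exp(-(-1.3-0.86))) = 0.1034
I = P*(1-P) = 0.1034 * 0.8966
I = 0.0927

0.0927


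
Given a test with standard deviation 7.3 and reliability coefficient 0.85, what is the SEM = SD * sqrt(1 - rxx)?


SEM = SD * sqrt(1 - rxx)
SEM = 7.3 * sqrt(1 - 0.85)
SEM = 7.3 * sqrt(0.15) = 7.3 * 0.387298
SEM = 2.8273

2.8273


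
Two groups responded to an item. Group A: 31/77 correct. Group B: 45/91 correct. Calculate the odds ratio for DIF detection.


Odds_A = 31/46 = 0.6739
Odds_B = 45/46 = 0.9783
OR = Odds_A / Odds_B = 0.6739 / 0.9783
Exactly, OR = (31 * 46) / (46 * 45) = 1426 / 2070
OR = 0.6889

0.6889


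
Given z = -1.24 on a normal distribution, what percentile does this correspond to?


CDF(z) = 0.5 * (1 + erf(z/sqrt(2)))
erf(-0.8768) = -0.785
CDF = 0.1075
Percentile rank = 0.1075 * 100 = 10.75

10.75


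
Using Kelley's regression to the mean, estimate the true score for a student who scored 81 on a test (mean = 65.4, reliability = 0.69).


T_est = rxx * X + (1 - rxx) * mean
T_est = 0.69 * 81 + 0.31 * 65.4
T_est = 55.89 + 20.274
T_est = 76.164

76.164


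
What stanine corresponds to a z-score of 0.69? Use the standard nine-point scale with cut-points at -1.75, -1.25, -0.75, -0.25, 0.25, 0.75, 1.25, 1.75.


Stanine boundaries: [-1.75, -1.25, -0.75, -0.25, 0.25, 0.75, 1.25, 1.75]
z = 0.69
Check each boundary:
  z >= -1.75 -> could be stanine 2
  z >= -1.25 -> could be stanine 3
  z >= -0.75 -> could be stanine 4
  z >= -0.25 -> could be stanine 5
  z >= 0.25 -> could be stanine 6
  z < 0.75
  z < 1.25
  z < 1.75
Highest qualifying boundary gives stanine = 6

6


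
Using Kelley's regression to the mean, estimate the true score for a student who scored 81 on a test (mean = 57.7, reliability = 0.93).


T_est = rxx * X + (1 - rxx) * mean
T_est = 0.93 * 81 + 0.07 * 57.7
T_est = 75.33 + 4.039
T_est = 79.369

79.369


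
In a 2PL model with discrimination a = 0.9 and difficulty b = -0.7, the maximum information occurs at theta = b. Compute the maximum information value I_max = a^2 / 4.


For 2PL, max info at theta = b = -0.7
I_max = a^2 / 4 = 0.9^2 / 4
= 0.81 / 4
I_max = 0.2025

0.2025


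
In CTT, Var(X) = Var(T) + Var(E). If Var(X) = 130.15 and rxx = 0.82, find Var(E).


var_true = rxx * var_obs = 0.82 * 130.15 = 106.723
var_error = var_obs - var_true
var_error = 130.15 - 106.723
var_error = 23.427

23.427


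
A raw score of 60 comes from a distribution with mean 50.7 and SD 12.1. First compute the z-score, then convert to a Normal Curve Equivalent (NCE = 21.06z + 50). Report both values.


z = (X - mean) / SD = (60 - 50.7) / 12.1
z = 9.3 / 12.1
z = 0.7686
NCE = NCE = 21.06z + 50
Carry z at full precision (z = 9.3 / 12.1) into the conversion:
NCE = 21.06 * (9.3 / 12.1) + 50 = 195.858 / 12.1 + 50
NCE = 16.1866 + 50
NCE = 66.1866

66.1866


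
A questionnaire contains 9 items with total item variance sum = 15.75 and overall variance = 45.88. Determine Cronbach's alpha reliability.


alpha = (k/(k-1)) * (1 - sum(si^2)/s_total^2)
= (9/8) * (1 - 15.75/45.88)
alpha = 0.7388

0.7388


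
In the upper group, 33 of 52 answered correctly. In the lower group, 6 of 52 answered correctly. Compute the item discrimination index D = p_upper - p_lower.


p_upper = 33/52 = 0.6346
p_lower = 6/52 = 0.1154
D = 0.6346 - 0.1154 = 0.5192

0.5192


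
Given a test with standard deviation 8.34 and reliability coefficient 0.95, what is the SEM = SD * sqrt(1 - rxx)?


SEM = SD * sqrt(1 - rxx)
SEM = 8.34 * sqrt(1 - 0.95)
SEM = 8.34 * sqrt(0.05) = 8.34 * 0.223607
SEM = 1.8649

1.8649


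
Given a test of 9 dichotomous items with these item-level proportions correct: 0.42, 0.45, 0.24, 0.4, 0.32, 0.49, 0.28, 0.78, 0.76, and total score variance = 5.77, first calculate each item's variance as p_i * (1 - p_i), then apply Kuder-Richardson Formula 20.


For each item, compute p_i * q_i:
  Item 1: 0.42 * 0.58 = 0.2436
  Item 2: 0.45 * 0.55 = 0.2475
  Item 3: 0.24 * 0.76 = 0.1824
  Item 4: 0.4 * 0.6 = 0.24
  Item 5: 0.32 * 0.68 = 0.2176
  Item 6: 0.49 * 0.51 = 0.2499
  Item 7: 0.28 * 0.72 = 0.2016
  Item 8: 0.78 * 0.22 = 0.1716
  Item 9: 0.76 * 0.24 = 0.1824
Sum(p_i * q_i) = 0.2436 + 0.2475 + 0.1824 + 0.24 + 0.2176 + 0.2499 + 0.2016 + 0.1716 + 0.1824 = 1.9366
KR-20 = (k/(k-1)) * (1 - Sum(p_i*q_i) / Var_total)
= (9/8) * (1 - 1.9366/5.77)
= 1.125 * 0.6644
KR-20 = 0.7474

0.7474


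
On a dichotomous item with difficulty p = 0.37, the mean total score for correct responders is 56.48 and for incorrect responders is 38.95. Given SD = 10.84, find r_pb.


q = 1 - p = 0.63
rpb = ((M1 - M0) / SD) * sqrt(p * q)
rpb = ((56.48 - 38.95) / 10.84) * sqrt(0.37 * 0.63)
rpb = 0.7808

0.7808


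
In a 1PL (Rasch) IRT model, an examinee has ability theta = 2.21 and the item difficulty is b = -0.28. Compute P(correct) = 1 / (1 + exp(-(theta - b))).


theta - b = 2.21 - -0.28 = 2.49
exp(-(theta - b)) = exp(-2.49) = 0.0829
P = 1 / (1 + 0.0829)
P = 0.9234

0.9234


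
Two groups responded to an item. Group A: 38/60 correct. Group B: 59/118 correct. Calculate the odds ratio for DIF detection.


Odds_A = 38/22 = 1.7273
Odds_B = 59/59 = 1.0
OR = Odds_A / Odds_B = 1.7273 / 1.0
Exactly, OR = (38 * 59) / (22 * 59) = 2242 / 1298
OR = 1.7273

1.7273


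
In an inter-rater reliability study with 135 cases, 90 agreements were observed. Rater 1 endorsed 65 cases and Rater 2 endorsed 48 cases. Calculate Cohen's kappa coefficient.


P_o = 90/135 = 0.666667
P_e = (65*48 + 70*87) / 18225 = 0.50535
kappa = (P_o - P_e) / (1 - P_e)
kappa = (0.666667 - 0.50535) / (1 - 0.50535)
kappa = 0.3261

0.3261


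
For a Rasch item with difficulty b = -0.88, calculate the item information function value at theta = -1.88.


P = 1/(1+exp(-(-1.88--0.88))) = 0.2689
I = P*(1-P) = 0.2689 * 0.7311
I = 0.1966

0.1966


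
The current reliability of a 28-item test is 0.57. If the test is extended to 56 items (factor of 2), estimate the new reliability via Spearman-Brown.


r_new = (n * rxx) / (1 + (n-1) * rxx)
r_new = (2 * 0.57) / (1 + 1 * 0.57)
r_new = 1.14 / 1.57
r_new = 0.7261

0.7261


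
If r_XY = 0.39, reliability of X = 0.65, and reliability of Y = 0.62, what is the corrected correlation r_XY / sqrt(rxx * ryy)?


r_corrected = rxy / sqrt(rxx * ryy)
= 0.39 / sqrt(0.65 * 0.62)
= 0.39 / sqrt(0.403)
= 0.39 / 0.634823
r_corrected = 0.6143

0.6143


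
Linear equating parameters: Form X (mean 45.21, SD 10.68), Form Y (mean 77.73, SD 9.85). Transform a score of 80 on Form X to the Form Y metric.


slope = SD_Y / SD_X = 9.85 / 10.68 ~ 0.9223
intercept = mean_Y - slope * mean_X = 77.73 - (9.85 / 10.68) * 45.21 ~ 36.0335
Y = slope * X + intercept. To avoid rounding drift from the rounded slope/intercept, evaluate the equivalent form Y = mean_Y + SD_Y * (X - mean_X) / SD_X at full precision:
Y = 77.73 + 9.85 * (80 - 45.21) / 10.68
Y = 77.73 + 9.85 * 34.79 / 10.68
Y = 77.73 + 342.6815 / 10.68
Y = 77.73 + 32.0863
Y = 109.8163

109.8163


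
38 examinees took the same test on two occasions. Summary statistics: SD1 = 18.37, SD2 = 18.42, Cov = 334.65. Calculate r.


r = cov(X,Y) / (SD_X * SD_Y)
r = 334.65 / (18.37 * 18.42)
r = 334.65 / 338.3754
r = 0.989

0.989


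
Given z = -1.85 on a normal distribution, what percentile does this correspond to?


CDF(z) = 0.5 * (1 + erf(z/sqrt(2)))
erf(-1.3081) = -0.9357
CDF = 0.0322
Percentile rank = 0.0322 * 100 = 3.22

3.22


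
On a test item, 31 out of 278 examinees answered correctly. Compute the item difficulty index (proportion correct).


Item difficulty p = number correct / total examinees
p = 31 / 278
p = 0.1115

0.1115


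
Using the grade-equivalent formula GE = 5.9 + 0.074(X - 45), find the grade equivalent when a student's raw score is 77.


raw - median = 77 - 45 = 32
slope * diff = 0.074 * 32 = 2.368
GE = 5.9 + 2.368
GE = 8.268

8.268


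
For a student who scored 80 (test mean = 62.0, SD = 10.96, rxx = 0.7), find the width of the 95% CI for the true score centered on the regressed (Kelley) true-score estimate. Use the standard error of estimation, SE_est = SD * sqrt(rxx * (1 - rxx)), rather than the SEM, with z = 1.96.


True score estimate = 0.7*80 + 0.3*62.0 = 74.6
SE_est = SD * sqrt(rxx * (1 - rxx)) = 10.96 * sqrt(0.7 * 0.3) = 10.96 * sqrt(0.21) = 5.022503
CI = T_est +/- z * SE_est, so width = 2 * z * SE_est = 2 * 1.96 * 5.022503
Width = 19.6882

19.6882


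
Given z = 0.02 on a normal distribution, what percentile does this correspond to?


CDF(z) = 0.5 * (1 + erf(z/sqrt(2)))
erf(0.0141) = 0.016
CDF = 0.508
Percentile rank = 0.508 * 100 = 50.8

50.8


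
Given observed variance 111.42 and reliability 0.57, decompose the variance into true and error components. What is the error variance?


var_true = rxx * var_obs = 0.57 * 111.42 = 63.5094
var_error = var_obs - var_true
var_error = 111.42 - 63.5094
var_error = 47.9106

47.9106


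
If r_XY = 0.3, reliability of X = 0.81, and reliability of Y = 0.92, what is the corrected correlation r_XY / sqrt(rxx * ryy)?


r_corrected = rxy / sqrt(rxx * ryy)
= 0.3 / sqrt(0.81 * 0.92)
= 0.3 / sqrt(0.7452)
= 0.3 / 0.86325
r_corrected = 0.3475

0.3475


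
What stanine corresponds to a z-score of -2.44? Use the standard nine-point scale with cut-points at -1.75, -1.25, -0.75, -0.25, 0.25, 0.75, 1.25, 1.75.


Stanine boundaries: [-1.75, -1.25, -0.75, -0.25, 0.25, 0.75, 1.25, 1.75]
z = -2.44
Check each boundary:
  z < -1.75
  z < -1.25
  z < -0.75
  z < -0.25
  z < 0.25
  z < 0.75
  z < 1.25
  z < 1.75
Highest qualifying boundary gives stanine = 1

1


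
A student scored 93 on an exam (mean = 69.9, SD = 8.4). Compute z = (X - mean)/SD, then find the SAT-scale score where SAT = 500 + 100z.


z = (X - mean) / SD = (93 - 69.9) / 8.4
z = 23.1 / 8.4
z = 2.75
SAT-scale = SAT = 500 + 100z
Carry z at full precision (z = 23.1 / 8.4) into the conversion:
SAT-scale = 500 + 100 * (23.1 / 8.4) = 500 + 2310 / 8.4
SAT-scale = 500 + 275.0
SAT-scale = 775.0

775.0


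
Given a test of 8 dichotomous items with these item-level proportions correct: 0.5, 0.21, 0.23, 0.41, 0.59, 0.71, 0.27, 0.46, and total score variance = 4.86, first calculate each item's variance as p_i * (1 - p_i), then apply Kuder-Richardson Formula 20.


For each item, compute p_i * q_i:
  Item 1: 0.5 * 0.5 = 0.25
  Item 2: 0.21 * 0.79 = 0.1659
  Item 3: 0.23 * 0.77 = 0.1771
  Item 4: 0.41 * 0.59 = 0.2419
  Item 5: 0.59 * 0.41 = 0.2419
  Item 6: 0.71 * 0.29 = 0.2059
  Item 7: 0.27 * 0.73 = 0.1971
  Item 8: 0.46 * 0.54 = 0.2484
Sum(p_i * q_i) = 0.25 + 0.1659 + 0.1771 + 0.2419 + 0.2419 + 0.2059 + 0.1971 + 0.2484 = 1.7282
KR-20 = (k/(k-1)) * (1 - Sum(p_i*q_i) / Var_total)
= (8/7) * (1 - 1.7282/4.86)
= 1.1429 * 0.6444
KR-20 = 0.7365

0.7365


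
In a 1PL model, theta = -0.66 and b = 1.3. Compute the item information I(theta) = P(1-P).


P = 1/(1+exp(-(-0.66-1.3))) = 0.1235
I = P*(1-P) = 0.1235 * 0.8765
I = 0.1082

0.1082


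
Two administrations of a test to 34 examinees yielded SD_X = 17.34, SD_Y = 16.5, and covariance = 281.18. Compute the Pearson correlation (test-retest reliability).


r = cov(X,Y) / (SD_X * SD_Y)
r = 281.18 / (17.34 * 16.5)
r = 281.18 / 286.11
r = 0.9828

0.9828


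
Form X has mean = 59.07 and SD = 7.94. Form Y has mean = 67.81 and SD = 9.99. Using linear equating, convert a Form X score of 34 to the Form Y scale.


slope = SD_Y / SD_X = 9.99 / 7.94 ~ 1.2582
intercept = mean_Y - slope * mean_X = 67.81 - (9.99 / 7.94) * 59.07 ~ -6.5111
Y = slope * X + intercept. To avoid rounding drift from the rounded slope/intercept, evaluate the equivalent form Y = mean_Y + SD_Y * (X - mean_X) / SD_X at full precision:
Y = 67.81 + 9.99 * (34 - 59.07) / 7.94
Y = 67.81 - 9.99 * 25.07 / 7.94
Y = 67.81 - 250.4493 / 7.94
Y = 67.81 - 31.5427
Y = 36.2673

36.2673


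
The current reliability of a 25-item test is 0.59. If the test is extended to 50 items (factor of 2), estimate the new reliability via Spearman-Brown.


r_new = (n * rxx) / (1 + (n-1) * rxx)
r_new = (2 * 0.59) / (1 + 1 * 0.59)
r_new = 1.18 / 1.59
r_new = 0.7421

0.7421


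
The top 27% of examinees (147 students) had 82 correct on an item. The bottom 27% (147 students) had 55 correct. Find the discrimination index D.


p_upper = 82/147 = 0.5578
p_lower = 55/147 = 0.3741
D = 0.5578 - 0.3741 = 0.1837

0.1837


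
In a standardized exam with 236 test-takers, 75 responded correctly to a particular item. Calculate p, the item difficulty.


Item difficulty p = number correct / total examinees
p = 75 / 236
p = 0.3178

0.3178


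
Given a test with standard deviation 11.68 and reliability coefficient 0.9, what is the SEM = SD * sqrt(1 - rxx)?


SEM = SD * sqrt(1 - rxx)
SEM = 11.68 * sqrt(1 - 0.9)
SEM = 11.68 * sqrt(0.1) = 11.68 * 0.316228
SEM = 3.6935

3.6935


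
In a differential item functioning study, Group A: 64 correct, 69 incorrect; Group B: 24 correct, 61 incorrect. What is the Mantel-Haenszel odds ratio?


Odds_A = 64/69 = 0.9275
Odds_B = 24/61 = 0.3934
OR = Odds_A / Odds_B = 0.9275 / 0.3934
Exactly, OR = (64 * 61) / (69 * 24) = 3904 / 1656
OR = 2.3575

2.3575


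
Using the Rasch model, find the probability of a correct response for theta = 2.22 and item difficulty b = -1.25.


theta - b = 2.22 - -1.25 = 3.47
exp(-(theta - b)) = exp(-3.47) = 0.0311
P = 1 / (1 + 0.0311)
P = 0.9698

0.9698


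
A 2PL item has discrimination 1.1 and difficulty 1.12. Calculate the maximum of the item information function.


For 2PL, max info at theta = b = 1.12
I_max = a^2 / 4 = 1.1^2 / 4
= 1.21 / 4
I_max = 0.3025

0.3025


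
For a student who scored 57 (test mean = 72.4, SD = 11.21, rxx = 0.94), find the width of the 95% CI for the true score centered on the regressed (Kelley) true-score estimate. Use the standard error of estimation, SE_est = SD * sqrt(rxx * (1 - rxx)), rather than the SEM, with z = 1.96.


True score estimate = 0.94*57 + 0.06*72.4 = 57.924
SE_est = SD * sqrt(rxx * (1 - rxx)) = 11.21 * sqrt(0.94 * 0.06) = 11.21 * sqrt(0.0564) = 2.662227
CI = T_est +/- z * SE_est, so width = 2 * z * SE_est = 2 * 1.96 * 2.662227
Width = 10.4359

10.4359


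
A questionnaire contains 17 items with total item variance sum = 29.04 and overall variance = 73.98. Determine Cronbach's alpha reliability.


alpha = (k/(k-1)) * (1 - sum(si^2)/s_total^2)
= (17/16) * (1 - 29.04/73.98)
alpha = 0.6454

0.6454


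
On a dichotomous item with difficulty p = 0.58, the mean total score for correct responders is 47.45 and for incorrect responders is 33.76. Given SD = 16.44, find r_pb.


q = 1 - p = 0.42
rpb = ((M1 - M0) / SD) * sqrt(p * q)
rpb = ((47.45 - 33.76) / 16.44) * sqrt(0.58 * 0.42)
rpb = 0.411

0.411


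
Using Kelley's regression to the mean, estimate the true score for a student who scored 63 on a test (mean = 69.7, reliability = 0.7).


T_est = rxx * X + (1 - rxx) * mean
T_est = 0.7 * 63 + 0.3 * 69.7
T_est = 44.1 + 20.91
T_est = 65.01

65.01


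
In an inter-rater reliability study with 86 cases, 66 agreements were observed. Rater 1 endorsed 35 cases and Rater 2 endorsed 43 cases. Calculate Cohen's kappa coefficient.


P_o = 66/86 = 0.767442
P_e = (35*43 + 51*43) / 7396 = 0.5
kappa = (P_o - P_e) / (1 - P_e)
kappa = (0.767442 - 0.5) / (1 - 0.5)
kappa = 0.5349

0.5349


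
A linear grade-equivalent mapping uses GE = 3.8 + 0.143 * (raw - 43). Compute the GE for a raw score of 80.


raw - median = 80 - 43 = 37
slope * diff = 0.143 * 37 = 5.291
GE = 3.8 + 5.291
GE = 9.091

9.091


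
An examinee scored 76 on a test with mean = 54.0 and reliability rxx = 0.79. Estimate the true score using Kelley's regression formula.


T_est = rxx * X + (1 - rxx) * mean
T_est = 0.79 * 76 + 0.21 * 54.0
T_est = 60.04 + 11.34
T_est = 71.38

71.38


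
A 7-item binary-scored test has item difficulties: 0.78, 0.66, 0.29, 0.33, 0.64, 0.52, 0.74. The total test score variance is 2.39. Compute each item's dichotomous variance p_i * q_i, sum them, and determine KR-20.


For each item, compute p_i * q_i:
  Item 1: 0.78 * 0.22 = 0.1716
  Item 2: 0.66 * 0.34 = 0.2244
  Item 3: 0.29 * 0.71 = 0.2059
  Item 4: 0.33 * 0.67 = 0.2211
  Item 5: 0.64 * 0.36 = 0.2304
  Item 6: 0.52 * 0.48 = 0.2496
  Item 7: 0.74 * 0.26 = 0.1924
Sum(p_i * q_i) = 0.1716 + 0.2244 + 0.2059 + 0.2211 + 0.2304 + 0.2496 + 0.1924 = 1.4954
KR-20 = (k/(k-1)) * (1 - Sum(p_i*q_i) / Var_total)
= (7/6) * (1 - 1.4954/2.39)
= 1.1667 * 0.3743
KR-20 = 0.4367

0.4367


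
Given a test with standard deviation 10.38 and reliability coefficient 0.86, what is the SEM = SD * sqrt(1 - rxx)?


SEM = SD * sqrt(1 - rxx)
SEM = 10.38 * sqrt(1 - 0.86)
SEM = 10.38 * sqrt(0.14) = 10.38 * 0.374166
SEM = 3.8838

3.8838


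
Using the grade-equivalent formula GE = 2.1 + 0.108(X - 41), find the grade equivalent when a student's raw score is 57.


raw - median = 57 - 41 = 16
slope * diff = 0.108 * 16 = 1.728
GE = 2.1 + 1.728
GE = 3.828

3.828


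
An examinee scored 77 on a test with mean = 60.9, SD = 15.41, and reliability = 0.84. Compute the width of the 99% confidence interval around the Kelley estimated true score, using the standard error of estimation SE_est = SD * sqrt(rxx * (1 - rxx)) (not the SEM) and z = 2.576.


True score estimate = 0.84*77 + 0.16*60.9 = 74.424
SE_est = SD * sqrt(rxx * (1 - rxx)) = 15.41 * sqrt(0.84 * 0.16) = 15.41 * sqrt(0.1344) = 5.649399
CI = T_est +/- z * SE_est, so width = 2 * z * SE_est = 2 * 2.576 * 5.649399
Width = 29.1057

29.1057


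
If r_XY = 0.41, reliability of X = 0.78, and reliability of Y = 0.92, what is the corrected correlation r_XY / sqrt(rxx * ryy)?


r_corrected = rxy / sqrt(rxx * ryy)
= 0.41 / sqrt(0.78 * 0.92)
= 0.41 / sqrt(0.7176)
= 0.41 / 0.847113
r_corrected = 0.484

0.484


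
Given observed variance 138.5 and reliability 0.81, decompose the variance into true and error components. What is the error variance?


var_true = rxx * var_obs = 0.81 * 138.5 = 112.185
var_error = var_obs - var_true
var_error = 138.5 - 112.185
var_error = 26.315

26.315


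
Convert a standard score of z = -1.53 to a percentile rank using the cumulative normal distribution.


CDF(z) = 0.5 * (1 + erf(z/sqrt(2)))
erf(-1.0819) = -0.874
CDF = 0.063
Percentile rank = 0.063 * 100 = 6.3

6.3


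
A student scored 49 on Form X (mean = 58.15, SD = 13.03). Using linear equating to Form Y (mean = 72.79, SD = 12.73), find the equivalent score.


slope = SD_Y / SD_X = 12.73 / 13.03 ~ 0.977
intercept = mean_Y - slope * mean_X = 72.79 - (12.73 / 13.03) * 58.15 ~ 15.9788
Y = slope * X + intercept. To avoid rounding drift from the rounded slope/intercept, evaluate the equivalent form Y = mean_Y + SD_Y * (X - mean_X) / SD_X at full precision:
Y = 72.79 + 12.73 * (49 - 58.15) / 13.03
Y = 72.79 - 12.73 * 9.15 / 13.03
Y = 72.79 - 116.4795 / 13.03
Y = 72.79 - 8.9393
Y = 63.8507

63.8507


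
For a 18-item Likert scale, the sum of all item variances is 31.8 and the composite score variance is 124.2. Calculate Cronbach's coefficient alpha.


alpha = (k/(k-1)) * (1 - sum(si^2)/s_total^2)
= (18/17) * (1 - 31.8/124.2)
alpha = 0.7877

0.7877


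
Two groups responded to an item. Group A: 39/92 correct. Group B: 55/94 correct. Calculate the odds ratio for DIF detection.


Odds_A = 39/53 = 0.7358
Odds_B = 55/39 = 1.4103
OR = Odds_A / Odds_B = 0.7358 / 1.4103
Exactly, OR = (39 * 39) / (53 * 55) = 1521 / 2915
OR = 0.5218

0.5218


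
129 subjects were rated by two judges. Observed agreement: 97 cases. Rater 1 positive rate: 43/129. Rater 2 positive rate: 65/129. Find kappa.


P_o = 97/129 = 0.751938
P_e = (43*65 + 86*64) / 16641 = 0.498708
kappa = (P_o - P_e) / (1 - P_e)
kappa = (0.751938 - 0.498708) / (1 - 0.498708)
kappa = 0.5052

0.5052
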